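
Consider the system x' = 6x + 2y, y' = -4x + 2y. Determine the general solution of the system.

x(t) = c_1e^(4t)cos(2t) + c_2e^(4t)sin(2t), y(t) = -c_1e^(4t)sin(2t) - c_1e^(4t)cos(2t) - c_2e^(4t)sin(2t) + c_2e^(4t)cos(2t)

Coefficient matrix A = [[6, 2], [-4, 2]].
Characteristic polynomial det(A - λI) = λ^2 - 8λ + 20 = 0.
Eigenvalues λ = 4 ± 2i (complex conjugate pair).
For λ=4+2i: an eigenvector is (1,-1) - i(0,-1) = (1, -1 + i).
A real fundamental pair from Re and Im of e^((4+2i)t)v: X_1 = e^(4t)(cos(2t)·(1,-1) + sin(2t)·(0,-1)), X_2 = e^(4t)(sin(2t)·(1,-1) - cos(2t)·(0,-1)).
General solution: c_1X_1 + c_2X_2.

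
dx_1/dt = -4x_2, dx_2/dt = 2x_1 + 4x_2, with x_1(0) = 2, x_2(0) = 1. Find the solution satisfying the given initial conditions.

x_1(t) = -4e^(2t)sin(2t) + 2e^(2t)cos(2t), x_2(t) = 3e^(2t)sin(2t) + e^(2t)cos(2t)

Coefficient matrix A = [[0, -4], [2, 4]].
Characteristic polynomial det(A - λI) = λ^2 - 4λ + 8 = 0.
Eigenvalues λ = 2 ± 2i (complex conjugate pair).
For λ=2+2i: an eigenvector is (1,0) - i(-1,1) = (1 + i, 0 - i).
A real fundamental pair from Re and Im of e^((2+2i)t)v: X_1 = e^(2t)(cos(2t)·(1,0) + sin(2t)·(-1,1)), X_2 = e^(2t)(sin(2t)·(1,0) - cos(2t)·(-1,1)).
General solution: K_1X_1 + K_2X_2.
Applying x_1(0)=2, x_2(0)=1 gives K_1=3, K_2=-1.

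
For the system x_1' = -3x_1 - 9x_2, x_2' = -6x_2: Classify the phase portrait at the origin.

stable node

A = [[-3,-9],[0,-6]]; det(A-λI) = λ^2 + 9λ + 18.
λ = -3, -6: both negative.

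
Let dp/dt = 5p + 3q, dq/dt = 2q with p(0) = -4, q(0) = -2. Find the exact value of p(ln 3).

-1440

A = [[5,3],[0,2]]; eigenvalues λ = 5, 2.
Eigenvectors: (-1,0) for λ=5, (1,-1) for λ=2.
From the initial condition, c_1 = 6, c_2 = 2.
p(ln 3) = (6)(3^5)(-1) + (2)(3^2)(1) = -1440.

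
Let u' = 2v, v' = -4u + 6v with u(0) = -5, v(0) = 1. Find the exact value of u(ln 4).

A = [[0,2],[-4,6]]; eigenvalues λ = 4, 2.
Eigenvectors: (-1,-2) for λ=4, (-1,-1) for λ=2.
From the initial condition, c_1 = -6, c_2 = 11.
u(ln 4) = (-6)(4^4)(-1) + (11)(4^2)(-1) = 1360.

1360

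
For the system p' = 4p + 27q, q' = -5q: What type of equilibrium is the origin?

saddle

A = [[4,27],[0,-5]]; det(A-λI) = λ^2 + λ - 20.
λ = 4, -5: opposite signs.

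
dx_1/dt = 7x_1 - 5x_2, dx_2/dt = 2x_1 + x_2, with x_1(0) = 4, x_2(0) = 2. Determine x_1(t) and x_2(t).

Coefficient matrix A = [[7, -5], [2, 1]].
Characteristic polynomial det(A - λI) = λ^2 - 8λ + 17 = 0.
Eigenvalues λ = 4 ± i (complex conjugate pair).
For λ=4+i: an eigenvector is (-1,-1) - i(2,1) = (-1 - 2i, -1 - i).
A real fundamental pair from Re and Im of e^((4+i)t)v: X_1 = e^(4t)(cos(t)·(-1,-1) + sin(t)·(2,1)), X_2 = e^(4t)(sin(t)·(-1,-1) - cos(t)·(2,1)).
General solution: K_1X_1 + K_2X_2.
Applying x_1(0)=4, x_2(0)=2 gives K_1=0, K_2=-2.

x_1(t) = 2e^(4t)sin(t) + 4e^(4t)cos(t), x_2(t) = 2e^(4t)sin(t) + 2e^(4t)cos(t)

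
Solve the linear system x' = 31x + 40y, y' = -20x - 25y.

Coefficient matrix A = [[31, 40], [-20, -25]].
Characteristic polynomial det(A - λI) = λ^2 - 6λ + 25 = 0.
Eigenvalues λ = 3 ± 4i (complex conjugate pair).
For λ=3+4i: an eigenvector is (1,-1) - i(-3,2) = (1 + 3i, -1 - 2i).
A real fundamental pair from Re and Im of e^((3+4i)t)v: X_1 = e^(3t)(cos(4t)·(1,-1) + sin(4t)·(-3,2)), X_2 = e^(3t)(sin(4t)·(1,-1) - cos(4t)·(-3,2)).
General solution: c_1X_1 + c_2X_2.

x(t) = -3c_1e^(3t)sin(4t) + c_1e^(3t)cos(4t) + c_2e^(3t)sin(4t) + 3c_2e^(3t)cos(4t), y(t) = 2c_1e^(3t)sin(4t) - c_1e^(3t)cos(4t) - c_2e^(3t)sin(4t) - 2c_2e^(3t)cos(4t)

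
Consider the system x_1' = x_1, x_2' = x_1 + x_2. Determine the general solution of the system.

Coefficient matrix A = [[1, 0], [1, 1]].
Characteristic polynomial det(A - λI) = λ^2 - 2λ + 1 = 0.
Single eigenvalue λ = 1 with algebraic multiplicity 2.
Eigenvector v = (0,-1); generalized eigenvector w with (A-λI)w=v is (-1,2).
General solution: e^(t)[C_1·v + C_2·(t·v + w)].

x_1(t) = -C_2e^(t), x_2(t) = -C_1e^(t) - C_2te^(t) + 2C_2e^(t)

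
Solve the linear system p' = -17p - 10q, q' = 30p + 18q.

p(t) = 2C_1e^(-2t) - C_2e^(3t), q(t) = -3C_1e^(-2t) + 2C_2e^(3t)

Coefficient matrix A = [[-17, -10], [30, 18]].
Characteristic polynomial det(A - λI) = λ^2 - λ - 6 = 0.
Eigenvalues λ = -2, 3.
For λ=-2: (A-λI) row 1 is [-15, -10], so an eigenvector is (2, -3).
For λ=3: (A-λI) row 1 is [-20, -10], so an eigenvector is (-1, 2).
General solution: C_1e^(-2t)(2,-3) + C_2e^(3t)(-1,2).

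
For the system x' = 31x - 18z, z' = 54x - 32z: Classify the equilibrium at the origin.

A = [[31,-18],[54,-32]]; det(A-λI) = λ^2 + λ - 20.
λ = 4, -5: opposite signs.

saddle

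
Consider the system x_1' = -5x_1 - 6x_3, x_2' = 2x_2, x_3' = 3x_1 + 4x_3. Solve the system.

x_1(t) = -K_1e^(t) - 2K_3e^(-2t), x_2(t) = K_2e^(2t), x_3(t) = K_1e^(t) + K_3e^(-2t)

Coefficient matrix A = [[-5, 0, -6], [0, 2, 0], [3, 0, 4]].
det(A - λI) = 0 gives eigenvalues λ = 1, 2, -2.
For λ=1: eigenvector (-1,0,1).
For λ=2: eigenvector (0,1,0).
For λ=-2: eigenvector (-2,0,1).
General solution: K_1e^(t)(-1,0,1) + K_2e^(2t)(0,1,0) + K_3e^(-2t)(-2,0,1).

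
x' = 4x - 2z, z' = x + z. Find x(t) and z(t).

x(t) = 2C_1e^(3t) - C_2e^(2t), z(t) = C_1e^(3t) - C_2e^(2t)

Coefficient matrix A = [[4, -2], [1, 1]].
Characteristic polynomial det(A - λI) = λ^2 - 5λ + 6 = 0.
Eigenvalues λ = 3, 2.
For λ=3: (A-λI) row 1 is [1, -2], so an eigenvector is (2, 1).
For λ=2: (A-λI) row 1 is [2, -2], so an eigenvector is (-1, -1).
General solution: C_1e^(3t)(2,1) + C_2e^(2t)(-1,-1).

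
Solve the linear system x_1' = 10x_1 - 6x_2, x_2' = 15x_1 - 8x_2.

x_1(t) = -C_1e^(t)sin(3t) - C_1e^(t)cos(3t) - C_2e^(t)sin(3t) + C_2e^(t)cos(3t), x_2(t) = -2C_1e^(t)sin(3t) - C_1e^(t)cos(3t) - C_2e^(t)sin(3t) + 2C_2e^(t)cos(3t)

Coefficient matrix A = [[10, -6], [15, -8]].
Characteristic polynomial det(A - λI) = λ^2 - 2λ + 10 = 0.
Eigenvalues λ = 1 ± 3i (complex conjugate pair).
For λ=1+3i: an eigenvector is (-1,-1) - i(-1,-2) = (-1 + i, -1 + 2i).
A real fundamental pair from Re and Im of e^((1+3i)t)v: X_1 = e^(t)(cos(3t)·(-1,-1) + sin(3t)·(-1,-2)), X_2 = e^(t)(sin(3t)·(-1,-1) - cos(3t)·(-1,-2)).
General solution: C_1X_1 + C_2X_2.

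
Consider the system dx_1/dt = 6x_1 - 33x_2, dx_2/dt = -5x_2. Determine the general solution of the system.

Coefficient matrix A = [[6, -33], [0, -5]].
Characteristic polynomial det(A - λI) = λ^2 - λ - 30 = 0.
Eigenvalues λ = -5, 6.
For λ=-5: (A-λI) row 1 is [11, -33], so an eigenvector is (3, 1).
For λ=6: (A-λI) row 1 is [0, -33], so an eigenvector is (-1, 0).
General solution: K_1e^(-5t)(3,1) + K_2e^(6t)(-1,0).

x_1(t) = 3K_1e^(-5t) - K_2e^(6t), x_2(t) = K_1e^(-5t)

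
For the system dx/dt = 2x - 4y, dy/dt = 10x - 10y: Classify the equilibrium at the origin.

stable spiral

A = [[2,-4],[10,-10]]; det(A-λI) = λ^2 + 8λ + 20.
λ = -4 ± 2i: negative real part.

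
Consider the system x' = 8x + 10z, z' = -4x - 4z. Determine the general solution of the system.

x(t) = 2K_1e^(2t)sin(2t) - K_1e^(2t)cos(2t) - K_2e^(2t)sin(2t) - 2K_2e^(2t)cos(2t), z(t) = -K_1e^(2t)sin(2t) + K_1e^(2t)cos(2t) + K_2e^(2t)sin(2t) + K_2e^(2t)cos(2t)

Coefficient matrix A = [[8, 10], [-4, -4]].
Characteristic polynomial det(A - λI) = λ^2 - 4λ + 8 = 0.
Eigenvalues λ = 2 ± 2i (complex conjugate pair).
For λ=2+2i: an eigenvector is (-1,1) - i(2,-1) = (-1 - 2i, 1 + i).
A real fundamental pair from Re and Im of e^((2+2i)t)v: X_1 = e^(2t)(cos(2t)·(-1,1) + sin(2t)·(2,-1)), X_2 = e^(2t)(sin(2t)·(-1,1) - cos(2t)·(2,-1)).
General solution: K_1X_1 + K_2X_2.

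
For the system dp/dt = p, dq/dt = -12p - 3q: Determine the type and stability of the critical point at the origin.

A = [[1,0],[-12,-3]]; det(A-λI) = λ^2 + 2λ - 3.
λ = -3, 1: opposite signs.

saddle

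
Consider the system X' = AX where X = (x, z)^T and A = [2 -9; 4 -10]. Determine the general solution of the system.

x(t) = -3C_1e^(-4t) - 3C_2te^(-4t) - 2C_2e^(-4t), z(t) = -2C_1e^(-4t) - 2C_2te^(-4t) - C_2e^(-4t)

Coefficient matrix A = [[2, -9], [4, -10]].
Characteristic polynomial det(A - λI) = λ^2 + 8λ + 16 = 0.
Single eigenvalue λ = -4 with algebraic multiplicity 2.
Eigenvector v = (-3,-2); generalized eigenvector w with (A-λI)w=v is (-2,-1).
General solution: e^(-4t)[C_1·v + C_2·(t·v + w)].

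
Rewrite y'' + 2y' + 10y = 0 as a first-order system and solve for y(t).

y(t) = c_1e^(-t)cos(3t) + c_2e^(-t)sin(3t)

Let x_1 = y, x_2 = y'. Then x_1' = x_2 and x_2' = -10x_1 - 2x_2.
A = [[0,1],[-10,-2]]; det(A-λI) = λ^2 + 2λ + 10.
Eigenvalues λ = -1 ± 3i.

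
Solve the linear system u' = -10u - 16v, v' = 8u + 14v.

u(t) = -2K_1e^(-2t) - K_2e^(6t), v(t) = K_1e^(-2t) + K_2e^(6t)

Coefficient matrix A = [[-10, -16], [8, 14]].
Characteristic polynomial det(A - λI) = λ^2 - 4λ - 12 = 0.
Eigenvalues λ = -2, 6.
For λ=-2: (A-λI) row 1 is [-8, -16], so an eigenvector is (-2, 1).
For λ=6: (A-λI) row 1 is [-16, -16], so an eigenvector is (-1, 1).
General solution: K_1e^(-2t)(-2,1) + K_2e^(6t)(-1,1).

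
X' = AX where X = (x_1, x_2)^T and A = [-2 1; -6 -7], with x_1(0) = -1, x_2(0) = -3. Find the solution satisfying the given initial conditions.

x_1(t) = -6e^(-4t) + 5e^(-5t), x_2(t) = 12e^(-4t) - 15e^(-5t)

Coefficient matrix A = [[-2, 1], [-6, -7]].
Characteristic polynomial det(A - λI) = λ^2 + 9λ + 20 = 0.
Eigenvalues λ = -4, -5.
For λ=-4: (A-λI) row 1 is [2, 1], so an eigenvector is (-1, 2).
For λ=-5: (A-λI) row 1 is [3, 1], so an eigenvector is (-1, 3).
General solution: c_1e^(-4t)(-1,2) + c_2e^(-5t)(-1,3).
Applying x_1(0)=-1, x_2(0)=-3 gives c_1=6, c_2=-5.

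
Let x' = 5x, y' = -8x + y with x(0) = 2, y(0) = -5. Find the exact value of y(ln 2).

A = [[5,0],[-8,1]]; eigenvalues λ = 5, 1.
Eigenvectors: (-1,2) for λ=5, (0,-1) for λ=1.
From the initial condition, c_1 = -2, c_2 = 1.
y(ln 2) = (-2)(2^5)(2) + (1)(2^1)(-1) = -130.

-130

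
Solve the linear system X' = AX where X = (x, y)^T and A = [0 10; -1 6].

Coefficient matrix A = [[0, 10], [-1, 6]].
Characteristic polynomial det(A - λI) = λ^2 - 6λ + 10 = 0.
Eigenvalues λ = 3 ± i (complex conjugate pair).
For λ=3+i: an eigenvector is (-3,-1) - i(-1,0) = (-3 + i, -1).
A real fundamental pair from Re and Im of e^((3+i)t)v: X_1 = e^(3t)(cos(t)·(-3,-1) + sin(t)·(-1,0)), X_2 = e^(3t)(sin(t)·(-3,-1) - cos(t)·(-1,0)).
General solution: K_1X_1 + K_2X_2.

x(t) = -K_1e^(3t)sin(t) - 3K_1e^(3t)cos(t) - 3K_2e^(3t)sin(t) + K_2e^(3t)cos(t), y(t) = -K_1e^(3t)cos(t) - K_2e^(3t)sin(t)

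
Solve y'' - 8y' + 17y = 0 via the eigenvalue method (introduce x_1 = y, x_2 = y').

y(t) = C_1e^(4t)cos(t) + C_2e^(4t)sin(t)

Let x_1 = y, x_2 = y'. Then x_1' = x_2 and x_2' = -17x_1 + 8x_2.
A = [[0,1],[-17,8]]; det(A-λI) = λ^2 - 8λ + 17.
Eigenvalues λ = 4 ± i.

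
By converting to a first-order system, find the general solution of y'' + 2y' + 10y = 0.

Let x_1 = y, x_2 = y'. Then x_1' = x_2 and x_2' = -10x_1 - 2x_2.
A = [[0,1],[-10,-2]]; det(A-λI) = λ^2 + 2λ + 10.
Eigenvalues λ = -1 ± 3i.

y(t) = C_1e^(-t)cos(3t) + C_2e^(-t)sin(3t)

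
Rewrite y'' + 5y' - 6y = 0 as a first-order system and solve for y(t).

y(t) = c_1e^(t) + c_2e^(-6t)

Let x_1 = y, x_2 = y'. Then x_1' = x_2 and x_2' = 6x_1 - 5x_2.
A = [[0,1],[6,-5]]; det(A-λI) = λ^2 + 5λ - 6.
Eigenvalues λ = 1, -6 with eigenvectors (1,1), (1,-6).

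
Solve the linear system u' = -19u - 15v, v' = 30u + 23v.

u(t) = -2K_1e^(2t)sin(3t) + K_1e^(2t)cos(3t) + K_2e^(2t)sin(3t) + 2K_2e^(2t)cos(3t), v(t) = 3K_1e^(2t)sin(3t) - K_1e^(2t)cos(3t) - K_2e^(2t)sin(3t) - 3K_2e^(2t)cos(3t)

Coefficient matrix A = [[-19, -15], [30, 23]].
Characteristic polynomial det(A - λI) = λ^2 - 4λ + 13 = 0.
Eigenvalues λ = 2 ± 3i (complex conjugate pair).
For λ=2+3i: an eigenvector is (1,-1) - i(-2,3) = (1 + 2i, -1 - 3i).
A real fundamental pair from Re and Im of e^((2+3i)t)v: X_1 = e^(2t)(cos(3t)·(1,-1) + sin(3t)·(-2,3)), X_2 = e^(2t)(sin(3t)·(1,-1) - cos(3t)·(-2,3)).
General solution: K_1X_1 + K_2X_2.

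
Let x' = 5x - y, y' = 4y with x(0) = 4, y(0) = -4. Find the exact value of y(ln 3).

A = [[5,-1],[0,4]]; eigenvalues λ = 4, 5.
Eigenvectors: (-1,-1) for λ=4, (1,0) for λ=5.
From the initial condition, c_1 = 4, c_2 = 8.
y(ln 3) = (4)(3^4)(-1) + (8)(3^5)(0) = -324.

-324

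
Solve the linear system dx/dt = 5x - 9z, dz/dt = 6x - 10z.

x(t) = -c_1e^(-4t) + 3c_2e^(-t), z(t) = -c_1e^(-4t) + 2c_2e^(-t)

Coefficient matrix A = [[5, -9], [6, -10]].
Characteristic polynomial det(A - λI) = λ^2 + 5λ + 4 = 0.
Eigenvalues λ = -4, -1.
For λ=-4: (A-λI) row 1 is [9, -9], so an eigenvector is (-1, -1).
For λ=-1: (A-λI) row 1 is [6, -9], so an eigenvector is (3, 2).
General solution: c_1e^(-4t)(-1,-1) + c_2e^(-t)(3,2).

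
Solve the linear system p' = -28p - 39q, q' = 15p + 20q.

p(t) = 2K_1e^(-4t)sin(3t) + 3K_1e^(-4t)cos(3t) + 3K_2e^(-4t)sin(3t) - 2K_2e^(-4t)cos(3t), q(t) = -K_1e^(-4t)sin(3t) - 2K_1e^(-4t)cos(3t) - 2K_2e^(-4t)sin(3t) + K_2e^(-4t)cos(3t)

Coefficient matrix A = [[-28, -39], [15, 20]].
Characteristic polynomial det(A - λI) = λ^2 + 8λ + 25 = 0.
Eigenvalues λ = -4 ± 3i (complex conjugate pair).
For λ=-4+3i: an eigenvector is (3,-2) - i(2,-1) = (3 - 2i, -2 + i).
A real fundamental pair from Re and Im of e^((-4+3i)t)v: X_1 = e^(-4t)(cos(3t)·(3,-2) + sin(3t)·(2,-1)), X_2 = e^(-4t)(sin(3t)·(3,-2) - cos(3t)·(2,-1)).
General solution: K_1X_1 + K_2X_2.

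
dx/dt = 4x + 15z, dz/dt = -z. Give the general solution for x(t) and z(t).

x(t) = -C_1e^(4t) - 3C_2e^(-t), z(t) = C_2e^(-t)

Coefficient matrix A = [[4, 15], [0, -1]].
Characteristic polynomial det(A - λI) = λ^2 - 3λ - 4 = 0.
Eigenvalues λ = 4, -1.
For λ=4: (A-λI) row 1 is [0, 15], so an eigenvector is (-1, 0).
For λ=-1: (A-λI) row 1 is [5, 15], so an eigenvector is (-3, 1).
General solution: C_1e^(4t)(-1,0) + C_2e^(-t)(-3,1).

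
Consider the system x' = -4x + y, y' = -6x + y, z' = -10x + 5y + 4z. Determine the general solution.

Coefficient matrix A = [[-4, 1, 0], [-6, 1, 0], [-10, 5, 4]].
det(A - λI) = 0 gives eigenvalues λ = -2, -1, 4.
For λ=-2: eigenvector (1,2,0).
For λ=-1: eigenvector (1,3,-1).
For λ=4: eigenvector (0,0,1).
General solution: C_1e^(-2t)(1,2,0) + C_2e^(-t)(1,3,-1) + C_3e^(4t)(0,0,1).

x(t) = C_1e^(-2t) + C_2e^(-t), y(t) = 2C_1e^(-2t) + 3C_2e^(-t), z(t) = -C_2e^(-t) + C_3e^(4t)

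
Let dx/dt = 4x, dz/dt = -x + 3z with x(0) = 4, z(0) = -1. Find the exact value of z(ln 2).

-40

A = [[4,0],[-1,3]]; eigenvalues λ = 4, 3.
Eigenvectors: (1,-1) for λ=4, (0,1) for λ=3.
From the initial condition, c_1 = 4, c_2 = 3.
z(ln 2) = (4)(2^4)(-1) + (3)(2^3)(1) = -40.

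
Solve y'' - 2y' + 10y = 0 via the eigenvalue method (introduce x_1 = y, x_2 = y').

y(t) = c_1e^(t)cos(3t) + c_2e^(t)sin(3t)

Let x_1 = y, x_2 = y'. Then x_1' = x_2 and x_2' = -10x_1 + 2x_2.
A = [[0,1],[-10,2]]; det(A-λI) = λ^2 - 2λ + 10.
Eigenvalues λ = 1 ± 3i.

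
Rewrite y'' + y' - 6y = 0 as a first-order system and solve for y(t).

Let x_1 = y, x_2 = y'. Then x_1' = x_2 and x_2' = 6x_1 - x_2.
A = [[0,1],[6,-1]]; det(A-λI) = λ^2 + λ - 6.
Eigenvalues λ = 2, -3 with eigenvectors (1,2), (1,-3).

y(t) = c_1e^(2t) + c_2e^(-3t)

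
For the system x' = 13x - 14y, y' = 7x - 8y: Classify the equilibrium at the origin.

A = [[13,-14],[7,-8]]; det(A-λI) = λ^2 - 5λ - 6.
λ = 6, -1: opposite signs.

saddle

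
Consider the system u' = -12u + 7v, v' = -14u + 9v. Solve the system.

Coefficient matrix A = [[-12, 7], [-14, 9]].
Characteristic polynomial det(A - λI) = λ^2 + 3λ - 10 = 0.
Eigenvalues λ = 2, -5.
For λ=2: (A-λI) row 1 is [-14, 7], so an eigenvector is (1, 2).
For λ=-5: (A-λI) row 1 is [-7, 7], so an eigenvector is (1, 1).
General solution: K_1e^(2t)(1,2) + K_2e^(-5t)(1,1).

u(t) = K_1e^(2t) + K_2e^(-5t), v(t) = 2K_1e^(2t) + K_2e^(-5t)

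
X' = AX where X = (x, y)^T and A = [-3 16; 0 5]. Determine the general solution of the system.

Coefficient matrix A = [[-3, 16], [0, 5]].
Characteristic polynomial det(A - λI) = λ^2 - 2λ - 15 = 0.
Eigenvalues λ = 5, -3.
For λ=5: (A-λI) row 1 is [-8, 16], so an eigenvector is (-2, -1).
For λ=-3: (A-λI) row 1 is [0, 16], so an eigenvector is (1, 0).
General solution: C_1e^(5t)(-2,-1) + C_2e^(-3t)(1,0).

x(t) = -2C_1e^(5t) + C_2e^(-3t), y(t) = -C_1e^(5t)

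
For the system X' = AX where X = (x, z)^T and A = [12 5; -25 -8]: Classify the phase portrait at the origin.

A = [[12,5],[-25,-8]]; det(A-λI) = λ^2 - 4λ + 29.
λ = 2 ± 5i: positive real part.

unstable spiral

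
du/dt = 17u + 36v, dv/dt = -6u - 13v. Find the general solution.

Coefficient matrix A = [[17, 36], [-6, -13]].
Characteristic polynomial det(A - λI) = λ^2 - 4λ - 5 = 0.
Eigenvalues λ = -1, 5.
For λ=-1: (A-λI) row 1 is [18, 36], so an eigenvector is (-2, 1).
For λ=5: (A-λI) row 1 is [12, 36], so an eigenvector is (3, -1).
General solution: c_1e^(-t)(-2,1) + c_2e^(5t)(3,-1).

u(t) = -2c_1e^(-t) + 3c_2e^(5t), v(t) = c_1e^(-t) - c_2e^(5t)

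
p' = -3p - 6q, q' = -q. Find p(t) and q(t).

p(t) = -3C_1e^(-t) + C_2e^(-3t), q(t) = C_1e^(-t)

Coefficient matrix A = [[-3, -6], [0, -1]].
Characteristic polynomial det(A - λI) = λ^2 + 4λ + 3 = 0.
Eigenvalues λ = -1, -3.
For λ=-1: (A-λI) row 1 is [-2, -6], so an eigenvector is (-3, 1).
For λ=-3: (A-λI) row 1 is [0, -6], so an eigenvector is (1, 0).
General solution: C_1e^(-t)(-3,1) + C_2e^(-3t)(1,0).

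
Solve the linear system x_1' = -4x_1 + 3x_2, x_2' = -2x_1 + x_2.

Coefficient matrix A = [[-4, 3], [-2, 1]].
Characteristic polynomial det(A - λI) = λ^2 + 3λ + 2 = 0.
Eigenvalues λ = -1, -2.
For λ=-1: (A-λI) row 1 is [-3, 3], so an eigenvector is (1, 1).
For λ=-2: (A-λI) row 1 is [-2, 3], so an eigenvector is (-3, -2).
General solution: C_1e^(-t)(1,1) + C_2e^(-2t)(-3,-2).

x_1(t) = C_1e^(-t) - 3C_2e^(-2t), x_2(t) = C_1e^(-t) - 2C_2e^(-2t)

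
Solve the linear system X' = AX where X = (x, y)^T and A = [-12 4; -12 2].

x(t) = C_1e^(-4t) - 2C_2e^(-6t), y(t) = 2C_1e^(-4t) - 3C_2e^(-6t)

Coefficient matrix A = [[-12, 4], [-12, 2]].
Characteristic polynomial det(A - λI) = λ^2 + 10λ + 24 = 0.
Eigenvalues λ = -4, -6.
For λ=-4: (A-λI) row 1 is [-8, 4], so an eigenvector is (1, 2).
For λ=-6: (A-λI) row 1 is [-6, 4], so an eigenvector is (-2, -3).
General solution: C_1e^(-4t)(1,2) + C_2e^(-6t)(-2,-3).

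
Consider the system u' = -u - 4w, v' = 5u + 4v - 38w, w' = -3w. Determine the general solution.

u(t) = 2K_1e^(-3t) + K_3e^(-t), v(t) = 4K_1e^(-3t) + K_2e^(4t) - K_3e^(-t), w(t) = K_1e^(-3t)

Coefficient matrix A = [[-1, 0, -4], [5, 4, -38], [0, 0, -3]].
det(A - λI) = 0 gives eigenvalues λ = -3, 4, -1.
For λ=-3: eigenvector (2,4,1).
For λ=4: eigenvector (0,1,0).
For λ=-1: eigenvector (1,-1,0).
General solution: K_1e^(-3t)(2,4,1) + K_2e^(4t)(0,1,0) + K_3e^(-t)(1,-1,0).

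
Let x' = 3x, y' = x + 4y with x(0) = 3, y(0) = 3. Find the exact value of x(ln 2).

24

A = [[3,0],[1,4]]; eigenvalues λ = 3, 4.
Eigenvectors: (-1,1) for λ=3, (0,1) for λ=4.
From the initial condition, c_1 = -3, c_2 = 6.
x(ln 2) = (-3)(2^3)(-1) + (6)(2^4)(0) = 24.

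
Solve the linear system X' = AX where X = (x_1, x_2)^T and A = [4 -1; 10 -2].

x_1(t) = -c_1e^(t)sin(t) + c_2e^(t)cos(t), x_2(t) = -3c_1e^(t)sin(t) + c_1e^(t)cos(t) + c_2e^(t)sin(t) + 3c_2e^(t)cos(t)

Coefficient matrix A = [[4, -1], [10, -2]].
Characteristic polynomial det(A - λI) = λ^2 - 2λ + 2 = 0.
Eigenvalues λ = 1 ± i (complex conjugate pair).
For λ=1+i: an eigenvector is (0,1) - i(-1,-3) = (0 + i, 1 + 3i).
A real fundamental pair from Re and Im of e^((1+i)t)v: X_1 = e^(t)(cos(t)·(0,1) + sin(t)·(-1,-3)), X_2 = e^(t)(sin(t)·(0,1) - cos(t)·(-1,-3)).
General solution: c_1X_1 + c_2X_2.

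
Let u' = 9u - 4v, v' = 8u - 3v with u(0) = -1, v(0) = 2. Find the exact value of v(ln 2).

A = [[9,-4],[8,-3]]; eigenvalues λ = 1, 5.
Eigenvectors: (1,2) for λ=1, (-1,-1) for λ=5.
From the initial condition, c_1 = 3, c_2 = 4.
v(ln 2) = (3)(2^1)(2) + (4)(2^5)(-1) = -116.

-116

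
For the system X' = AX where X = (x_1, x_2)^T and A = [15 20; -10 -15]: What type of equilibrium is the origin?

saddle

A = [[15,20],[-10,-15]]; det(A-λI) = λ^2 - 25.
λ = 5, -5: opposite signs.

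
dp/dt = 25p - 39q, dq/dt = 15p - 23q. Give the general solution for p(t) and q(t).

p(t) = -3C_1e^(t)sin(3t) - 2C_1e^(t)cos(3t) - 2C_2e^(t)sin(3t) + 3C_2e^(t)cos(3t), q(t) = -2C_1e^(t)sin(3t) - C_1e^(t)cos(3t) - C_2e^(t)sin(3t) + 2C_2e^(t)cos(3t)

Coefficient matrix A = [[25, -39], [15, -23]].
Characteristic polynomial det(A - λI) = λ^2 - 2λ + 10 = 0.
Eigenvalues λ = 1 ± 3i (complex conjugate pair).
For λ=1+3i: an eigenvector is (-2,-1) - i(-3,-2) = (-2 + 3i, -1 + 2i).
A real fundamental pair from Re and Im of e^((1+3i)t)v: X_1 = e^(t)(cos(3t)·(-2,-1) + sin(3t)·(-3,-2)), X_2 = e^(t)(sin(3t)·(-2,-1) - cos(3t)·(-3,-2)).
General solution: C_1X_1 + C_2X_2.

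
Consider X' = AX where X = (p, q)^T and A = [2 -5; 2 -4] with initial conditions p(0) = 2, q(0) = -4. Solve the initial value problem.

Coefficient matrix A = [[2, -5], [2, -4]].
Characteristic polynomial det(A - λI) = λ^2 + 2λ + 2 = 0.
Eigenvalues λ = -1 ± i (complex conjugate pair).
For λ=-1+i: an eigenvector is (1,1) - i(-2,-1) = (1 + 2i, 1 + i).
A real fundamental pair from Re and Im of e^((-1+i)t)v: X_1 = e^(-t)(cos(t)·(1,1) + sin(t)·(-2,-1)), X_2 = e^(-t)(sin(t)·(1,1) - cos(t)·(-2,-1)).
General solution: c_1X_1 + c_2X_2.
Applying p(0)=2, q(0)=-4 gives c_1=-10, c_2=6.

p(t) = 26e^(-t)sin(t) + 2e^(-t)cos(t), q(t) = 16e^(-t)sin(t) - 4e^(-t)cos(t)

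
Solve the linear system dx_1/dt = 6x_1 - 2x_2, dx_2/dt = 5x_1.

Coefficient matrix A = [[6, -2], [5, 0]].
Characteristic polynomial det(A - λI) = λ^2 - 6λ + 10 = 0.
Eigenvalues λ = 3 ± i (complex conjugate pair).
For λ=3+i: an eigenvector is (-1,-2) - i(1,1) = (-1 - i, -2 - i).
A real fundamental pair from Re and Im of e^((3+i)t)v: X_1 = e^(3t)(cos(t)·(-1,-2) + sin(t)·(1,1)), X_2 = e^(3t)(sin(t)·(-1,-2) - cos(t)·(1,1)).
General solution: c_1X_1 + c_2X_2.

x_1(t) = c_1e^(3t)sin(t) - c_1e^(3t)cos(t) - c_2e^(3t)sin(t) - c_2e^(3t)cos(t), x_2(t) = c_1e^(3t)sin(t) - 2c_1e^(3t)cos(t) - 2c_2e^(3t)sin(t) - c_2e^(3t)cos(t)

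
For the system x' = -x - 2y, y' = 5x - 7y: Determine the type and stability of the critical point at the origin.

stable spiral

A = [[-1,-2],[5,-7]]; det(A-λI) = λ^2 + 8λ + 17.
λ = -4 ± i: negative real part.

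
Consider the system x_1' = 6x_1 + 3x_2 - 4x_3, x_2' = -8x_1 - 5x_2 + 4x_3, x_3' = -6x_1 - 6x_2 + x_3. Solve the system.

Coefficient matrix A = [[6, 3, -4], [-8, -5, 4], [-6, -6, 1]].
det(A - λI) = 0 gives eigenvalues λ = -2, 3, 1.
For λ=-2: eigenvector (1,0,2).
For λ=3: eigenvector (-1,1,0).
For λ=1: eigenvector (2,-2,1).
General solution: K_1e^(-2t)(1,0,2) + K_2e^(3t)(-1,1,0) + K_3e^(t)(2,-2,1).

x_1(t) = K_1e^(-2t) - K_2e^(3t) + 2K_3e^(t), x_2(t) = K_2e^(3t) - 2K_3e^(t), x_3(t) = 2K_1e^(-2t) + K_3e^(t)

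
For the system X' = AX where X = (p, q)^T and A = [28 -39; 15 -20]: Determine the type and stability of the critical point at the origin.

A = [[28,-39],[15,-20]]; det(A-λI) = λ^2 - 8λ + 25.
λ = 4 ± 3i: positive real part.

unstable spiral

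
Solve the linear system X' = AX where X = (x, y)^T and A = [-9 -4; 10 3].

x(t) = -K_1e^(-3t)sin(2t) + K_1e^(-3t)cos(2t) + K_2e^(-3t)sin(2t) + K_2e^(-3t)cos(2t), y(t) = 2K_1e^(-3t)sin(2t) - K_1e^(-3t)cos(2t) - K_2e^(-3t)sin(2t) - 2K_2e^(-3t)cos(2t)

Coefficient matrix A = [[-9, -4], [10, 3]].
Characteristic polynomial det(A - λI) = λ^2 + 6λ + 13 = 0.
Eigenvalues λ = -3 ± 2i (complex conjugate pair).
For λ=-3+2i: an eigenvector is (1,-1) - i(-1,2) = (1 + i, -1 - 2i).
A real fundamental pair from Re and Im of e^((-3+2i)t)v: X_1 = e^(-3t)(cos(2t)·(1,-1) + sin(2t)·(-1,2)), X_2 = e^(-3t)(sin(2t)·(1,-1) - cos(2t)·(-1,2)).
General solution: K_1X_1 + K_2X_2.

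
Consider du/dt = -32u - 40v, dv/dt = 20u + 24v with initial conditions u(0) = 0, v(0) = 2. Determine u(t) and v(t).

u(t) = -20e^(-4t)sin(4t), v(t) = 14e^(-4t)sin(4t) + 2e^(-4t)cos(4t)

Coefficient matrix A = [[-32, -40], [20, 24]].
Characteristic polynomial det(A - λI) = λ^2 + 8λ + 32 = 0.
Eigenvalues λ = -4 ± 4i (complex conjugate pair).
For λ=-4+4i: an eigenvector is (1,-1) - i(3,-2) = (1 - 3i, -1 + 2i).
A real fundamental pair from Re and Im of e^((-4+4i)t)v: X_1 = e^(-4t)(cos(4t)·(1,-1) + sin(4t)·(3,-2)), X_2 = e^(-4t)(sin(4t)·(1,-1) - cos(4t)·(3,-2)).
General solution: C_1X_1 + C_2X_2.
Applying u(0)=0, v(0)=2 gives C_1=-6, C_2=-2.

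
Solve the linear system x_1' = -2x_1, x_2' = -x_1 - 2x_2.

Coefficient matrix A = [[-2, 0], [-1, -2]].
Characteristic polynomial det(A - λI) = λ^2 + 4λ + 4 = 0.
Single eigenvalue λ = -2 with algebraic multiplicity 2.
Eigenvector v = (0,-1); generalized eigenvector w with (A-λI)w=v is (1,-1).
General solution: e^(-2t)[K_1·v + K_2·(t·v + w)].

x_1(t) = K_2e^(-2t), x_2(t) = -K_1e^(-2t) - K_2te^(-2t) - K_2e^(-2t)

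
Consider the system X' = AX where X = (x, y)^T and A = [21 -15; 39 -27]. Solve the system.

x(t) = -2C_1e^(-3t)sin(3t) + C_1e^(-3t)cos(3t) + C_2e^(-3t)sin(3t) + 2C_2e^(-3t)cos(3t), y(t) = -3C_1e^(-3t)sin(3t) + 2C_1e^(-3t)cos(3t) + 2C_2e^(-3t)sin(3t) + 3C_2e^(-3t)cos(3t)

Coefficient matrix A = [[21, -15], [39, -27]].
Characteristic polynomial det(A - λI) = λ^2 + 6λ + 18 = 0.
Eigenvalues λ = -3 ± 3i (complex conjugate pair).
For λ=-3+3i: an eigenvector is (1,2) - i(-2,-3) = (1 + 2i, 2 + 3i).
A real fundamental pair from Re and Im of e^((-3+3i)t)v: X_1 = e^(-3t)(cos(3t)·(1,2) + sin(3t)·(-2,-3)), X_2 = e^(-3t)(sin(3t)·(1,2) - cos(3t)·(-2,-3)).
General solution: C_1X_1 + C_2X_2.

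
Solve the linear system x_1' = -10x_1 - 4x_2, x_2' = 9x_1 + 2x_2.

Coefficient matrix A = [[-10, -4], [9, 2]].
Characteristic polynomial det(A - λI) = λ^2 + 8λ + 16 = 0.
Single eigenvalue λ = -4 with algebraic multiplicity 2.
Eigenvector v = (-2,3); generalized eigenvector w with (A-λI)w=v is (-1,2).
General solution: e^(-4t)[c_1·v + c_2·(t·v + w)].

x_1(t) = -2c_1e^(-4t) - 2c_2te^(-4t) - c_2e^(-4t), x_2(t) = 3c_1e^(-4t) + 3c_2te^(-4t) + 2c_2e^(-4t)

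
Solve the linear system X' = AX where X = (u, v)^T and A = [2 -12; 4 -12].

u(t) = -3K_1e^(-6t) + 2K_2e^(-4t), v(t) = -2K_1e^(-6t) + K_2e^(-4t)

Coefficient matrix A = [[2, -12], [4, -12]].
Characteristic polynomial det(A - λI) = λ^2 + 10λ + 24 = 0.
Eigenvalues λ = -6, -4.
For λ=-6: (A-λI) row 1 is [8, -12], so an eigenvector is (-3, -2).
For λ=-4: (A-λI) row 1 is [6, -12], so an eigenvector is (2, 1).
General solution: K_1e^(-6t)(-3,-2) + K_2e^(-4t)(2,1).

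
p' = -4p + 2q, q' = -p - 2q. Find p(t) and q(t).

p(t) = C_1e^(-3t)sin(t) - C_1e^(-3t)cos(t) - C_2e^(-3t)sin(t) - C_2e^(-3t)cos(t), q(t) = C_1e^(-3t)sin(t) - C_2e^(-3t)cos(t)

Coefficient matrix A = [[-4, 2], [-1, -2]].
Characteristic polynomial det(A - λI) = λ^2 + 6λ + 10 = 0.
Eigenvalues λ = -3 ± i (complex conjugate pair).
For λ=-3+i: an eigenvector is (-1,0) - i(1,1) = (-1 - i, 0 - i).
A real fundamental pair from Re and Im of e^((-3+i)t)v: X_1 = e^(-3t)(cos(t)·(-1,0) + sin(t)·(1,1)), X_2 = e^(-3t)(sin(t)·(-1,0) - cos(t)·(1,1)).
General solution: C_1X_1 + C_2X_2.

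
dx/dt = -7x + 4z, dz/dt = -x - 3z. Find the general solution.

x(t) = 2K_1e^(-5t) + 2K_2te^(-5t) - 3K_2e^(-5t), z(t) = K_1e^(-5t) + K_2te^(-5t) - K_2e^(-5t)

Coefficient matrix A = [[-7, 4], [-1, -3]].
Characteristic polynomial det(A - λI) = λ^2 + 10λ + 25 = 0.
Single eigenvalue λ = -5 with algebraic multiplicity 2.
Eigenvector v = (2,1); generalized eigenvector w with (A-λI)w=v is (-3,-1).
General solution: e^(-5t)[K_1·v + K_2·(t·v + w)].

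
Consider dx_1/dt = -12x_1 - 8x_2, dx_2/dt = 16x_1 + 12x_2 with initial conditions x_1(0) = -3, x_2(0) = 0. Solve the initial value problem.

x_1(t) = 3e^(4t) - 6e^(-4t), x_2(t) = -6e^(4t) + 6e^(-4t)

Coefficient matrix A = [[-12, -8], [16, 12]].
Characteristic polynomial det(A - λI) = λ^2 - 16 = 0.
Eigenvalues λ = 4, -4.
For λ=4: (A-λI) row 1 is [-16, -8], so an eigenvector is (-1, 2).
For λ=-4: (A-λI) row 1 is [-8, -8], so an eigenvector is (-1, 1).
General solution: K_1e^(4t)(-1,2) + K_2e^(-4t)(-1,1).
Applying x_1(0)=-3, x_2(0)=0 gives K_1=-3, K_2=6.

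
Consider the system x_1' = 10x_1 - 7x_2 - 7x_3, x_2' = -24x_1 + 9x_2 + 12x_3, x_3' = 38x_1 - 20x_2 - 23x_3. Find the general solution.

x_1(t) = C_1e^(3t) - C_3e^(-4t), x_2(t) = -2C_1e^(3t) + C_2e^(-3t), x_3(t) = 3C_1e^(3t) - C_2e^(-3t) - 2C_3e^(-4t)

Coefficient matrix A = [[10, -7, -7], [-24, 9, 12], [38, -20, -23]].
det(A - λI) = 0 gives eigenvalues λ = 3, -3, -4.
For λ=3: eigenvector (1,-2,3).
For λ=-3: eigenvector (0,1,-1).
For λ=-4: eigenvector (-1,0,-2).
General solution: C_1e^(3t)(1,-2,3) + C_2e^(-3t)(0,1,-1) + C_3e^(-4t)(-1,0,-2).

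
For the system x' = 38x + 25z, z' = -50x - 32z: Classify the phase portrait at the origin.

A = [[38,25],[-50,-32]]; det(A-λI) = λ^2 - 6λ + 34.
λ = 3 ± 5i: positive real part.

unstable spiral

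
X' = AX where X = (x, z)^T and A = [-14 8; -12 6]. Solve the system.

x(t) = 2c_1e^(-2t) - c_2e^(-6t), z(t) = 3c_1e^(-2t) - c_2e^(-6t)

Coefficient matrix A = [[-14, 8], [-12, 6]].
Characteristic polynomial det(A - λI) = λ^2 + 8λ + 12 = 0.
Eigenvalues λ = -2, -6.
For λ=-2: (A-λI) row 1 is [-12, 8], so an eigenvector is (2, 3).
For λ=-6: (A-λI) row 1 is [-8, 8], so an eigenvector is (-1, -1).
General solution: c_1e^(-2t)(2,3) + c_2e^(-6t)(-1,-1).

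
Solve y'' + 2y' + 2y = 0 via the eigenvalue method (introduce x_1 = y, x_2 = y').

y(t) = K_1e^(-t)cos(t) + K_2e^(-t)sin(t)

Let x_1 = y, x_2 = y'. Then x_1' = x_2 and x_2' = -2x_1 - 2x_2.
A = [[0,1],[-2,-2]]; det(A-λI) = λ^2 + 2λ + 2.
Eigenvalues λ = -1 ± i.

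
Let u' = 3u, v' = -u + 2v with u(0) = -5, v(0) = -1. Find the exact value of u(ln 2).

A = [[3,0],[-1,2]]; eigenvalues λ = 2, 3.
Eigenvectors: (0,-1) for λ=2, (-1,1) for λ=3.
From the initial condition, c_1 = 6, c_2 = 5.
u(ln 2) = (6)(2^2)(0) + (5)(2^3)(-1) = -40.

-40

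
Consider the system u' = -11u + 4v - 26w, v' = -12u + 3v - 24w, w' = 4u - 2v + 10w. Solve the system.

u(t) = 4K_1e^(3t) + K_2e^(-3t) - 2K_3e^(2t), v(t) = K_1e^(3t) + 2K_2e^(-3t), w(t) = -2K_1e^(3t) + K_3e^(2t)

Coefficient matrix A = [[-11, 4, -26], [-12, 3, -24], [4, -2, 10]].
det(A - λI) = 0 gives eigenvalues λ = 3, -3, 2.
For λ=3: eigenvector (4,1,-2).
For λ=-3: eigenvector (1,2,0).
For λ=2: eigenvector (-2,0,1).
General solution: K_1e^(3t)(4,1,-2) + K_2e^(-3t)(1,2,0) + K_3e^(2t)(-2,0,1).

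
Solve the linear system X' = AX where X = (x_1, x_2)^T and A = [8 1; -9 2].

x_1(t) = C_1e^(5t) + C_2te^(5t) + C_2e^(5t), x_2(t) = -3C_1e^(5t) - 3C_2te^(5t) - 2C_2e^(5t)

Coefficient matrix A = [[8, 1], [-9, 2]].
Characteristic polynomial det(A - λI) = λ^2 - 10λ + 25 = 0.
Single eigenvalue λ = 5 with algebraic multiplicity 2.
Eigenvector v = (1,-3); generalized eigenvector w with (A-λI)w=v is (1,-2).
General solution: e^(5t)[C_1·v + C_2·(t·v + w)].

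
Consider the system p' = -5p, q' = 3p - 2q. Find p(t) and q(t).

p(t) = -c_1e^(-5t), q(t) = c_1e^(-5t) - c_2e^(-2t)

Coefficient matrix A = [[-5, 0], [3, -2]].
Characteristic polynomial det(A - λI) = λ^2 + 7λ + 10 = 0.
Eigenvalues λ = -5, -2.
For λ=-5: (A-λI) row 2 is [3, 3], so an eigenvector is (-1, 1).
For λ=-2: (A-λI) row 1 is [-3, 0], so an eigenvector is (0, -1).
General solution: c_1e^(-5t)(-1,1) + c_2e^(-2t)(0,-1).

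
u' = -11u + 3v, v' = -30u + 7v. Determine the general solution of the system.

Coefficient matrix A = [[-11, 3], [-30, 7]].
Characteristic polynomial det(A - λI) = λ^2 + 4λ + 13 = 0.
Eigenvalues λ = -2 ± 3i (complex conjugate pair).
For λ=-2+3i: an eigenvector is (0,1) - i(1,3) = (0 - i, 1 - 3i).
A real fundamental pair from Re and Im of e^((-2+3i)t)v: X_1 = e^(-2t)(cos(3t)·(0,1) + sin(3t)·(1,3)), X_2 = e^(-2t)(sin(3t)·(0,1) - cos(3t)·(1,3)).
General solution: C_1X_1 + C_2X_2.

u(t) = C_1e^(-2t)sin(3t) - C_2e^(-2t)cos(3t), v(t) = 3C_1e^(-2t)sin(3t) + C_1e^(-2t)cos(3t) + C_2e^(-2t)sin(3t) - 3C_2e^(-2t)cos(3t)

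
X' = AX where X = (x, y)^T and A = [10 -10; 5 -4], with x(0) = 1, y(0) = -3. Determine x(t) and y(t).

x(t) = 37e^(3t)sin(t) + e^(3t)cos(t), y(t) = 26e^(3t)sin(t) - 3e^(3t)cos(t)

Coefficient matrix A = [[10, -10], [5, -4]].
Characteristic polynomial det(A - λI) = λ^2 - 6λ + 10 = 0.
Eigenvalues λ = 3 ± i (complex conjugate pair).
For λ=3+i: an eigenvector is (-3,-2) - i(-1,-1) = (-3 + i, -2 + i).
A real fundamental pair from Re and Im of e^((3+i)t)v: X_1 = e^(3t)(cos(t)·(-3,-2) + sin(t)·(-1,-1)), X_2 = e^(3t)(sin(t)·(-3,-2) - cos(t)·(-1,-1)).
General solution: K_1X_1 + K_2X_2.
Applying x(0)=1, y(0)=-3 gives K_1=-4, K_2=-11.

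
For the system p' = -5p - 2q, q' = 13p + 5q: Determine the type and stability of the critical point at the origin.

center

A = [[-5,-2],[13,5]]; det(A-λI) = λ^2 + 1.
λ = 0 ± i: zero real part.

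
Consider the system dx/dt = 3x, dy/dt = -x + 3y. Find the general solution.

Coefficient matrix A = [[3, 0], [-1, 3]].
Characteristic polynomial det(A - λI) = λ^2 - 6λ + 9 = 0.
Single eigenvalue λ = 3 with algebraic multiplicity 2.
Eigenvector v = (0,1); generalized eigenvector w with (A-λI)w=v is (-1,1).
General solution: e^(3t)[C_1·v + C_2·(t·v + w)].

x(t) = -C_2e^(3t), y(t) = C_1e^(3t) + C_2te^(3t) + C_2e^(3t)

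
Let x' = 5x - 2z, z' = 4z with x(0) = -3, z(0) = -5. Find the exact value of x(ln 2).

A = [[5,-2],[0,4]]; eigenvalues λ = 4, 5.
Eigenvectors: (2,1) for λ=4, (1,0) for λ=5.
From the initial condition, c_1 = -5, c_2 = 7.
x(ln 2) = (-5)(2^4)(2) + (7)(2^5)(1) = 64.

64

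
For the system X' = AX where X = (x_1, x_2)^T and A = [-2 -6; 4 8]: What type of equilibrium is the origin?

A = [[-2,-6],[4,8]]; det(A-λI) = λ^2 - 6λ + 8.
λ = 2, 4: both positive.

unstable node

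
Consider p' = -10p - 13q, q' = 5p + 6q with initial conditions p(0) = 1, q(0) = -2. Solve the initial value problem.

p(t) = 18e^(-2t)sin(t) + e^(-2t)cos(t), q(t) = -11e^(-2t)sin(t) - 2e^(-2t)cos(t)

Coefficient matrix A = [[-10, -13], [5, 6]].
Characteristic polynomial det(A - λI) = λ^2 + 4λ + 5 = 0.
Eigenvalues λ = -2 ± i (complex conjugate pair).
For λ=-2+i: an eigenvector is (-3,2) - i(-2,1) = (-3 + 2i, 2 - i).
A real fundamental pair from Re and Im of e^((-2+i)t)v: X_1 = e^(-2t)(cos(t)·(-3,2) + sin(t)·(-2,1)), X_2 = e^(-2t)(sin(t)·(-3,2) - cos(t)·(-2,1)).
General solution: c_1X_1 + c_2X_2.
Applying p(0)=1, q(0)=-2 gives c_1=-3, c_2=-4.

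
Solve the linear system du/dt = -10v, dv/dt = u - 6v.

Coefficient matrix A = [[0, -10], [1, -6]].
Characteristic polynomial det(A - λI) = λ^2 + 6λ + 10 = 0.
Eigenvalues λ = -3 ± i (complex conjugate pair).
For λ=-3+i: an eigenvector is (3,1) - i(-1,0) = (3 + i, 1).
A real fundamental pair from Re and Im of e^((-3+i)t)v: X_1 = e^(-3t)(cos(t)·(3,1) + sin(t)·(-1,0)), X_2 = e^(-3t)(sin(t)·(3,1) - cos(t)·(-1,0)).
General solution: C_1X_1 + C_2X_2.

u(t) = -C_1e^(-3t)sin(t) + 3C_1e^(-3t)cos(t) + 3C_2e^(-3t)sin(t) + C_2e^(-3t)cos(t), v(t) = C_1e^(-3t)cos(t) + C_2e^(-3t)sin(t)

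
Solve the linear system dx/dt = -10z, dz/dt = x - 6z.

Coefficient matrix A = [[0, -10], [1, -6]].
Characteristic polynomial det(A - λI) = λ^2 + 6λ + 10 = 0.
Eigenvalues λ = -3 ± i (complex conjugate pair).
For λ=-3+i: an eigenvector is (-1,0) - i(-3,-1) = (-1 + 3i, 0 + i).
A real fundamental pair from Re and Im of e^((-3+i)t)v: X_1 = e^(-3t)(cos(t)·(-1,0) + sin(t)·(-3,-1)), X_2 = e^(-3t)(sin(t)·(-1,0) - cos(t)·(-3,-1)).
General solution: C_1X_1 + C_2X_2.

x(t) = -3C_1e^(-3t)sin(t) - C_1e^(-3t)cos(t) - C_2e^(-3t)sin(t) + 3C_2e^(-3t)cos(t), z(t) = -C_1e^(-3t)sin(t) + C_2e^(-3t)cos(t)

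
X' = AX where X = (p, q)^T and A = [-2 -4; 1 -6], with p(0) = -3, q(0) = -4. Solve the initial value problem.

Coefficient matrix A = [[-2, -4], [1, -6]].
Characteristic polynomial det(A - λI) = λ^2 + 8λ + 16 = 0.
Single eigenvalue λ = -4 with algebraic multiplicity 2.
Eigenvector v = (-2,-1); generalized eigenvector w with (A-λI)w=v is (-3,-1).
General solution: e^(-4t)[C_1·v + C_2·(t·v + w)].
Applying p(0)=-3, q(0)=-4 gives C_1=9, C_2=-5.

p(t) = 10te^(-4t) - 3e^(-4t), q(t) = 5te^(-4t) - 4e^(-4t)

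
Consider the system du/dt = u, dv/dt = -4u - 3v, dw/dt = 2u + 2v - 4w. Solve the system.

u(t) = C_1e^(t), v(t) = -C_1e^(t) + C_3e^(-3t), w(t) = C_2e^(-4t) + 2C_3e^(-3t)

Coefficient matrix A = [[1, 0, 0], [-4, -3, 0], [2, 2, -4]].
det(A - λI) = 0 gives eigenvalues λ = 1, -4, -3.
For λ=1: eigenvector (1,-1,0).
For λ=-4: eigenvector (0,0,1).
For λ=-3: eigenvector (0,1,2).
General solution: C_1e^(t)(1,-1,0) + C_2e^(-4t)(0,0,1) + C_3e^(-3t)(0,1,2).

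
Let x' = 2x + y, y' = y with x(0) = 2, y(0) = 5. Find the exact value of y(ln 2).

A = [[2,1],[0,1]]; eigenvalues λ = 2, 1.
Eigenvectors: (1,0) for λ=2, (-1,1) for λ=1.
From the initial condition, c_1 = 7, c_2 = 5.
y(ln 2) = (7)(2^2)(0) + (5)(2^1)(1) = 10.

10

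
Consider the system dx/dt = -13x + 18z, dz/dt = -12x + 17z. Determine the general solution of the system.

Coefficient matrix A = [[-13, 18], [-12, 17]].
Characteristic polynomial det(A - λI) = λ^2 - 4λ - 5 = 0.
Eigenvalues λ = 5, -1.
For λ=5: (A-λI) row 1 is [-18, 18], so an eigenvector is (-1, -1).
For λ=-1: (A-λI) row 1 is [-12, 18], so an eigenvector is (-3, -2).
General solution: C_1e^(5t)(-1,-1) + C_2e^(-t)(-3,-2).

x(t) = -C_1e^(5t) - 3C_2e^(-t), z(t) = -C_1e^(5t) - 2C_2e^(-t)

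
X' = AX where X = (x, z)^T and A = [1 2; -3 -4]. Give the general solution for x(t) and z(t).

Coefficient matrix A = [[1, 2], [-3, -4]].
Characteristic polynomial det(A - λI) = λ^2 + 3λ + 2 = 0.
Eigenvalues λ = -1, -2.
For λ=-1: (A-λI) row 1 is [2, 2], so an eigenvector is (1, -1).
For λ=-2: (A-λI) row 1 is [3, 2], so an eigenvector is (-2, 3).
General solution: C_1e^(-t)(1,-1) + C_2e^(-2t)(-2,3).

x(t) = C_1e^(-t) - 2C_2e^(-2t), z(t) = -C_1e^(-t) + 3C_2e^(-2t)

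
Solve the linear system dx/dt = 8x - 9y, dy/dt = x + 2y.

x(t) = 3c_1e^(5t) + 3c_2te^(5t) - 2c_2e^(5t), y(t) = c_1e^(5t) + c_2te^(5t) - c_2e^(5t)

Coefficient matrix A = [[8, -9], [1, 2]].
Characteristic polynomial det(A - λI) = λ^2 - 10λ + 25 = 0.
Single eigenvalue λ = 5 with algebraic multiplicity 2.
Eigenvector v = (3,1); generalized eigenvector w with (A-λI)w=v is (-2,-1).
General solution: e^(5t)[c_1·v + c_2·(t·v + w)].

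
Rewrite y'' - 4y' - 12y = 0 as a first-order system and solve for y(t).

Let x_1 = y, x_2 = y'. Then x_1' = x_2 and x_2' = 12x_1 + 4x_2.
A = [[0,1],[12,4]]; det(A-λI) = λ^2 - 4λ - 12.
Eigenvalues λ = 6, -2 with eigenvectors (1,6), (1,-2).

y(t) = c_1e^(6t) + c_2e^(-2t)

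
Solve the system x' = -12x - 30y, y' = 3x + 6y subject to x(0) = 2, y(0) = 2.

x(t) = -26e^(-3t)sin(3t) + 2e^(-3t)cos(3t), y(t) = 8e^(-3t)sin(3t) + 2e^(-3t)cos(3t)

Coefficient matrix A = [[-12, -30], [3, 6]].
Characteristic polynomial det(A - λI) = λ^2 + 6λ + 18 = 0.
Eigenvalues λ = -3 ± 3i (complex conjugate pair).
For λ=-3+3i: an eigenvector is (1,0) - i(-3,1) = (1 + 3i, 0 - i).
A real fundamental pair from Re and Im of e^((-3+3i)t)v: X_1 = e^(-3t)(cos(3t)·(1,0) + sin(3t)·(-3,1)), X_2 = e^(-3t)(sin(3t)·(1,0) - cos(3t)·(-3,1)).
General solution: C_1X_1 + C_2X_2.
Applying x(0)=2, y(0)=2 gives C_1=8, C_2=-2.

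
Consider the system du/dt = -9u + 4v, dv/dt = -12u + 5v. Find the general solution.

u(t) = -C_1e^(-t) - 2C_2e^(-3t), v(t) = -2C_1e^(-t) - 3C_2e^(-3t)

Coefficient matrix A = [[-9, 4], [-12, 5]].
Characteristic polynomial det(A - λI) = λ^2 + 4λ + 3 = 0.
Eigenvalues λ = -1, -3.
For λ=-1: (A-λI) row 1 is [-8, 4], so an eigenvector is (-1, -2).
For λ=-3: (A-λI) row 1 is [-6, 4], so an eigenvector is (-2, -3).
General solution: C_1e^(-t)(-1,-2) + C_2e^(-3t)(-2,-3).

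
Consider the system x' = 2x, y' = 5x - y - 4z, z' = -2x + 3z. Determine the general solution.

x(t) = K_1e^(2t), y(t) = -K_1e^(2t) - K_2e^(3t) + K_3e^(-t), z(t) = 2K_1e^(2t) + K_2e^(3t)

Coefficient matrix A = [[2, 0, 0], [5, -1, -4], [-2, 0, 3]].
det(A - λI) = 0 gives eigenvalues λ = 2, 3, -1.
For λ=2: eigenvector (1,-1,2).
For λ=3: eigenvector (0,-1,1).
For λ=-1: eigenvector (0,1,0).
General solution: K_1e^(2t)(1,-1,2) + K_2e^(3t)(0,-1,1) + K_3e^(-t)(0,1,0).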